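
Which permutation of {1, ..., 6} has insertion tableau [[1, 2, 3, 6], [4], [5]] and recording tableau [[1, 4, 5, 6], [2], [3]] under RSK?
5 4 1 2 3 6

Reverse the RSK construction: for i from n down to 1, find the cell of Q containing i, remove the entry at that cell from P, and reverse-bump it up through P; the value ejected from row 1 is w(i).

Step i=6: Q has 6 at row 1, column 4; remove that cell from P, ejecting 6. So w(6) = 6. P is now [[1, 2, 3], [4], [5]].
Step i=5: Q has 5 at row 1, column 3; remove that cell from P, ejecting 3. So w(5) = 3. P is now [[1, 2], [4], [5]].
Step i=4: Q has 4 at row 1, column 2; remove that cell from P, ejecting 2. So w(4) = 2. P is now [[1], [4], [5]].
Step i=3: Q has 3 at row 3, column 1; remove 5 from row 3 of P and reverse-bump: 5 enters row 2 and ejects 4; 4 enters row 1 and ejects 1. So w(3) = 1. P is now [[4], [5]].
Step i=2: Q has 2 at row 2, column 1; remove 5 from row 2 of P and reverse-bump: 5 enters row 1 and ejects 4. So w(2) = 4. P is now [[5]].
Step i=1: Q has 1 at row 1, column 1; remove that cell from P, ejecting 5. So w(1) = 5. P is now [].

So w = 5 4 1 2 3 6.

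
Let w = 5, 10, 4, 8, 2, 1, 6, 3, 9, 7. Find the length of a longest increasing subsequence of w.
3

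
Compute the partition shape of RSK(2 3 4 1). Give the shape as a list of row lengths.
[3, 1]

Row-insert each entry into an empty tableau.

After inserting 2: P = [[2]].
After inserting 3: P = [[2, 3]].
After inserting 4: P = [[2, 3, 4]].
After inserting 1: P = [[1, 3, 4], [2]].

The final insertion tableau P = [[1, 3, 4], [2]] has shape [3, 1].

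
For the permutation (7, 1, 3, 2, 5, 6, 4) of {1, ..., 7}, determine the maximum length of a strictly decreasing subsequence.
3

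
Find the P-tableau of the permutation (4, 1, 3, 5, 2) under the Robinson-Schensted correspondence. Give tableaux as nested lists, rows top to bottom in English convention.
P = [[1, 2, 5], [3], [4]]

Insert 4: appended to row 1. P = [[4]].
Insert 1: 1 bumps 4 from row 1; 4 starts row 2. P = [[1], [4]].
Insert 3: appended to row 1. P = [[1, 3], [4]].
Insert 5: appended to row 1. P = [[1, 3, 5], [4]].
Insert 2: 2 bumps 3 from row 1; 3 bumps 4 from row 2; 4 starts row 3. P = [[1, 2, 5], [3], [4]].

So P = [[1, 2, 5], [3], [4]].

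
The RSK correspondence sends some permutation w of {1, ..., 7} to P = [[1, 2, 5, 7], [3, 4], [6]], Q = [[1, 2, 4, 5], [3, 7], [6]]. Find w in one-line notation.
3 6 4 5 7 1 2

Reverse the RSK construction: for i from n down to 1, find the cell of Q containing i, remove the entry at that cell from P, and reverse-bump it up through P; the value ejected from row 1 is w(i).

Step i=7: Q has 7 at row 2, column 2; remove 4 from row 2 of P and reverse-bump: 4 enters row 1 and ejects 2. So w(7) = 2. P is now [[1, 4, 5, 7], [3], [6]].
Step i=6: Q has 6 at row 3, column 1; remove 6 from row 3 of P and reverse-bump: 6 enters row 2 and ejects 3; 3 enters row 1 and ejects 1. So w(6) = 1. P is now [[3, 4, 5, 7], [6]].
Step i=5: Q has 5 at row 1, column 4; remove that cell from P, ejecting 7. So w(5) = 7. P is now [[3, 4, 5], [6]].
Step i=4: Q has 4 at row 1, column 3; remove that cell from P, ejecting 5. So w(4) = 5. P is now [[3, 4], [6]].
Step i=3: Q has 3 at row 2, column 1; remove 6 from row 2 of P and reverse-bump: 6 enters row 1 and ejects 4. So w(3) = 4. P is now [[3, 6]].
Step i=2: Q has 2 at row 1, column 2; remove that cell from P, ejecting 6. So w(2) = 6. P is now [[3]].
Step i=1: Q has 1 at row 1, column 1; remove that cell from P, ejecting 3. So w(1) = 3. P is now [].

So w = 3 6 4 5 7 1 2.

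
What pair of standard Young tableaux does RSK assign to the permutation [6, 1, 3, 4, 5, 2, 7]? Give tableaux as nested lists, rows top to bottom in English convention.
Insert each entry of the permutation into P by Schensted row insertion, recording in Q the position of each new cell.

Insert 6: appended to row 1. P = [[6]].
Insert 1: 1 bumps 6 from row 1; 6 starts row 2. P = [[1], [6]].
Insert 3: appended to row 1. P = [[1, 3], [6]].
Insert 4: appended to row 1. P = [[1, 3, 4], [6]].
Insert 5: appended to row 1. P = [[1, 3, 4, 5], [6]].
Insert 2: 2 bumps 3 from row 1; 3 bumps 6 from row 2; 6 starts row 3. P = [[1, 2, 4, 5], [3], [6]].
Insert 7: appended to row 1. P = [[1, 2, 4, 5, 7], [3], [6]].

So P = [[1, 2, 4, 5, 7], [3], [6]], Q = [[1, 3, 4, 5, 7], [2], [6]].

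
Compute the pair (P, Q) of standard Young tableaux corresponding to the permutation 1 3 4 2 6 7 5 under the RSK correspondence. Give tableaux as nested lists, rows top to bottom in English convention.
Insert each entry of the permutation into P by Schensted row insertion, recording in Q the position of each new cell.

After inserting 1: P = [[1]].
After inserting 3: P = [[1, 3]].
After inserting 4: P = [[1, 3, 4]].
After inserting 2: P = [[1, 2, 4], [3]].
After inserting 6: P = [[1, 2, 4, 6], [3]].
After inserting 7: P = [[1, 2, 4, 6, 7], [3]].
After inserting 5: P = [[1, 2, 4, 5, 7], [3, 6]].

So P = [[1, 2, 4, 5, 7], [3, 6]], Q = [[1, 2, 3, 5, 6], [4, 7]].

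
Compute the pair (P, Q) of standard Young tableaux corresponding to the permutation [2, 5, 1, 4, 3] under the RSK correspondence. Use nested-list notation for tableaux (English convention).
P = [[1, 3], [2, 4], [5]], Q = [[1, 2], [3, 4], [5]]

Insert each entry of the permutation into P by Schensted row insertion, recording in Q the position of each new cell.

Insert 2: appended to row 1. P = [[2]].
Insert 5: appended to row 1. P = [[2, 5]].
Insert 1: 1 bumps 2 from row 1; 2 starts row 2. P = [[1, 5], [2]].
Insert 4: 4 bumps 5 from row 1; 5 appends to row 2. P = [[1, 4], [2, 5]].
Insert 3: 3 bumps 4 from row 1; 4 bumps 5 from row 2; 5 starts row 3. P = [[1, 3], [2, 4], [5]].

So P = [[1, 3], [2, 4], [5]], Q = [[1, 2], [3, 4], [5]].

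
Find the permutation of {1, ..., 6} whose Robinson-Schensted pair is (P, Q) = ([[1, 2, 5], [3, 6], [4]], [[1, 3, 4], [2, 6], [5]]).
4 1 3 6 2 5

Reverse the RSK construction: for i from n down to 1, find the cell of Q containing i, remove the entry at that cell from P, and reverse-bump it up through P; the value ejected from row 1 is w(i).

Step i=6: Q has 6 at row 2, column 2; remove 6 from row 2 of P and reverse-bump: 6 enters row 1 and ejects 5. So w(6) = 5. P is now [[1, 2, 6], [3], [4]].
Step i=5: Q has 5 at row 3, column 1; remove 4 from row 3 of P and reverse-bump: 4 enters row 2 and ejects 3; 3 enters row 1 and ejects 2. So w(5) = 2. P is now [[1, 3, 6], [4]].
Step i=4: Q has 4 at row 1, column 3; remove that cell from P, ejecting 6. So w(4) = 6. P is now [[1, 3], [4]].
Step i=3: Q has 3 at row 1, column 2; remove that cell from P, ejecting 3. So w(3) = 3. P is now [[1], [4]].
Step i=2: Q has 2 at row 2, column 1; remove 4 from row 2 of P and reverse-bump: 4 enters row 1 and ejects 1. So w(2) = 1. P is now [[4]].
Step i=1: Q has 1 at row 1, column 1; remove that cell from P, ejecting 4. So w(1) = 4. P is now [].

So w = 4 1 3 6 2 5.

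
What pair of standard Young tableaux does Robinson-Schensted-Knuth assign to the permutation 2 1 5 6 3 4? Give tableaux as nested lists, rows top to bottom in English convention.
Insert each entry of the permutation into P by Schensted row insertion, recording in Q the position of each new cell.

After inserting 2: P = [[2]].
After inserting 1: P = [[1], [2]].
After inserting 5: P = [[1, 5], [2]].
After inserting 6: P = [[1, 5, 6], [2]].
After inserting 3: P = [[1, 3, 6], [2, 5]].
After inserting 4: P = [[1, 3, 4], [2, 5, 6]].

So P = [[1, 3, 4], [2, 5, 6]], Q = [[1, 3, 4], [2, 5, 6]].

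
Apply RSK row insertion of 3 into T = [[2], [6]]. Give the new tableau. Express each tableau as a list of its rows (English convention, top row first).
[[2, 3], [6]]

3 is larger than every entry of row 1, so it is appended to row 1. The new tableau is [[2, 3], [6]].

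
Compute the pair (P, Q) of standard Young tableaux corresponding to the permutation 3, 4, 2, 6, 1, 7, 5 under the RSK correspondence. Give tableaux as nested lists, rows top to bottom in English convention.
P = [[1, 4, 5, 7], [2, 6], [3]], Q = [[1, 2, 4, 6], [3, 7], [5]]

Insert each entry of the permutation into P by Schensted row insertion, recording in Q the position of each new cell.

Insert 3: appended to row 1. P = [[3]], Q = [[1]].
Insert 4: appended to row 1. P = [[3, 4]], Q = [[1, 2]].
Insert 2: 2 bumps 3 from row 1; 3 starts row 2. P = [[2, 4], [3]], Q = [[1, 2], [3]].
Insert 6: appended to row 1. P = [[2, 4, 6], [3]], Q = [[1, 2, 4], [3]].
Insert 1: 1 bumps 2 from row 1; 2 bumps 3 from row 2; 3 starts row 3. P = [[1, 4, 6], [2], [3]], Q = [[1, 2, 4], [3], [5]].
Insert 7: appended to row 1. P = [[1, 4, 6, 7], [2], [3]], Q = [[1, 2, 4, 6], [3], [5]].
Insert 5: 5 bumps 6 from row 1; 6 appends to row 2. P = [[1, 4, 5, 7], [2, 6], [3]], Q = [[1, 2, 4, 6], [3, 7], [5]].

So P = [[1, 4, 5, 7], [2, 6], [3]], Q = [[1, 2, 4, 6], [3, 7], [5]].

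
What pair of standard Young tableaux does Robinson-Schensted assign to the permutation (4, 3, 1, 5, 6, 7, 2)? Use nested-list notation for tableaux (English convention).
P = [[1, 2, 6, 7], [3, 5], [4]], Q = [[1, 4, 5, 6], [2, 7], [3]]

Insert each entry of the permutation into P by Schensted row insertion, recording in Q the position of each new cell.

Insert 4: appended to row 1. P = [[4]].
Insert 3: 3 bumps 4 from row 1; 4 starts row 2. P = [[3], [4]].
Insert 1: 1 bumps 3 from row 1; 3 bumps 4 from row 2; 4 starts row 3. P = [[1], [3], [4]].
Insert 5: appended to row 1. P = [[1, 5], [3], [4]].
Insert 6: appended to row 1. P = [[1, 5, 6], [3], [4]].
Insert 7: appended to row 1. P = [[1, 5, 6, 7], [3], [4]].
Insert 2: 2 bumps 5 from row 1; 5 appends to row 2. P = [[1, 2, 6, 7], [3, 5], [4]].

So P = [[1, 2, 6, 7], [3, 5], [4]], Q = [[1, 4, 5, 6], [2, 7], [3]].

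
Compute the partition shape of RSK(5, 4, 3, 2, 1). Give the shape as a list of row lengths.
Row-insert each entry into an empty tableau.

After inserting 5: P = [[5]].
After inserting 4: P = [[4], [5]].
After inserting 3: P = [[3], [4], [5]].
After inserting 2: P = [[2], [3], [4], [5]].
After inserting 1: P = [[1], [2], [3], [4], [5]].

The final insertion tableau P = [[1], [2], [3], [4], [5]] has shape [1, 1, 1, 1, 1].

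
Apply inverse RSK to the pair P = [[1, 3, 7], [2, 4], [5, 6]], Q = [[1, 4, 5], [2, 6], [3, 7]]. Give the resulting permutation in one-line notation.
5 2 1 6 7 4 3

Reverse the RSK construction: for i from n down to 1, find the cell of Q containing i, remove the entry at that cell from P, and reverse-bump it up through P; the value ejected from row 1 is w(i).

Step i=7: Q has 7 at row 3, column 2; remove 6 from row 3 of P and reverse-bump: 6 enters row 2 and ejects 4; 4 enters row 1 and ejects 3. So w(7) = 3. P is now [[1, 4, 7], [2, 6], [5]].
Step i=6: Q has 6 at row 2, column 2; remove 6 from row 2 of P and reverse-bump: 6 enters row 1 and ejects 4. So w(6) = 4. P is now [[1, 6, 7], [2], [5]].
Step i=5: Q has 5 at row 1, column 3; remove that cell from P, ejecting 7. So w(5) = 7. P is now [[1, 6], [2], [5]].
Step i=4: Q has 4 at row 1, column 2; remove that cell from P, ejecting 6. So w(4) = 6. P is now [[1], [2], [5]].
Step i=3: Q has 3 at row 3, column 1; remove 5 from row 3 of P and reverse-bump: 5 enters row 2 and ejects 2; 2 enters row 1 and ejects 1. So w(3) = 1. P is now [[2], [5]].
Step i=2: Q has 2 at row 2, column 1; remove 5 from row 2 of P and reverse-bump: 5 enters row 1 and ejects 2. So w(2) = 2. P is now [[5]].
Step i=1: Q has 1 at row 1, column 1; remove that cell from P, ejecting 5. So w(1) = 5. P is now [].

So w = 5 2 1 6 7 4 3.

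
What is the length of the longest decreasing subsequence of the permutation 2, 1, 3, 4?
2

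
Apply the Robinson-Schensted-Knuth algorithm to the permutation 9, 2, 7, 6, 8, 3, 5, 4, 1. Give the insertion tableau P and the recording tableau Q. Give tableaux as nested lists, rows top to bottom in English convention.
P = [[1, 3, 4], [2, 8], [5], [6], [7], [9]], Q = [[1, 3, 5], [2, 7], [4], [6], [8], [9]]

Insert each entry of the permutation into P by Schensted row insertion, recording in Q the position of each new cell.

Insert 9: appended to row 1. P = [[9]].
Insert 2: 2 bumps 9 from row 1; 9 starts row 2. P = [[2], [9]].
Insert 7: appended to row 1. P = [[2, 7], [9]].
Insert 6: 6 bumps 7 from row 1; 7 bumps 9 from row 2; 9 starts row 3. P = [[2, 6], [7], [9]].
Insert 8: appended to row 1. P = [[2, 6, 8], [7], [9]].
Insert 3: 3 bumps 6 from row 1; 6 bumps 7 from row 2; 7 bumps 9 from row 3; 9 starts row 4. P = [[2, 3, 8], [6], [7], [9]].
Insert 5: 5 bumps 8 from row 1; 8 appends to row 2. P = [[2, 3, 5], [6, 8], [7], [9]].
Insert 4: 4 bumps 5 from row 1; 5 bumps 6 from row 2; 6 bumps 7 from row 3; 7 bumps 9 from row 4; 9 starts row 5. P = [[2, 3, 4], [5, 8], [6], [7], [9]].
Insert 1: 1 bumps 2 from row 1; 2 bumps 5 from row 2; 5 bumps 6 from row 3; 6 bumps 7 from row 4; 7 bumps 9 from row 5; 9 starts row 6. P = [[1, 3, 4], [2, 8], [5], [6], [7], [9]].

So P = [[1, 3, 4], [2, 8], [5], [6], [7], [9]], Q = [[1, 3, 5], [2, 7], [4], [6], [8], [9]].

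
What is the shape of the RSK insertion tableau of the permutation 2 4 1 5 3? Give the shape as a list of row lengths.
[3, 2]

Row-insert each entry into an empty tableau.

After inserting 2: P = [[2]].
After inserting 4: P = [[2, 4]].
After inserting 1: P = [[1, 4], [2]].
After inserting 5: P = [[1, 4, 5], [2]].
After inserting 3: P = [[1, 3, 5], [2, 4]].

The final insertion tableau P = [[1, 3, 5], [2, 4]] has shape [3, 2].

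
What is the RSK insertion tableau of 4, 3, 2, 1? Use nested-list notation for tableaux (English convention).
P = [[1], [2], [3], [4]]

Insert 4: appended to row 1. P = [[4]].
Insert 3: 3 bumps 4 from row 1; 4 starts row 2. P = [[3], [4]].
Insert 2: 2 bumps 3 from row 1; 3 bumps 4 from row 2; 4 starts row 3. P = [[2], [3], [4]].
Insert 1: 1 bumps 2 from row 1; 2 bumps 3 from row 2; 3 bumps 4 from row 3; 4 starts row 4. P = [[1], [2], [3], [4]].

So P = [[1], [2], [3], [4]].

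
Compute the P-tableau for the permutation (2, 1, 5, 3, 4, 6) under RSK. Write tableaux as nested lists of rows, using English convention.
P = [[1, 3, 4, 6], [2, 5]]

Insert 2: appended to row 1. P = [[2]].
Insert 1: 1 bumps 2 from row 1; 2 starts row 2. P = [[1], [2]].
Insert 5: appended to row 1. P = [[1, 5], [2]].
Insert 3: 3 bumps 5 from row 1; 5 appends to row 2. P = [[1, 3], [2, 5]].
Insert 4: appended to row 1. P = [[1, 3, 4], [2, 5]].
Insert 6: appended to row 1. P = [[1, 3, 4, 6], [2, 5]].

So P = [[1, 3, 4, 6], [2, 5]].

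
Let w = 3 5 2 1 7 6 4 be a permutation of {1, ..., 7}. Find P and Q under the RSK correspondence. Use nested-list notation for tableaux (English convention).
P = [[1, 4, 6], [2, 5], [3, 7]], Q = [[1, 2, 5], [3, 6], [4, 7]]

Insert each entry of the permutation into P by Schensted row insertion, recording in Q the position of each new cell.

Insert 3: appended to row 1. P = [[3]].
Insert 5: appended to row 1. P = [[3, 5]].
Insert 2: 2 bumps 3 from row 1; 3 starts row 2. P = [[2, 5], [3]].
Insert 1: 1 bumps 2 from row 1; 2 bumps 3 from row 2; 3 starts row 3. P = [[1, 5], [2], [3]].
Insert 7: appended to row 1. P = [[1, 5, 7], [2], [3]].
Insert 6: 6 bumps 7 from row 1; 7 appends to row 2. P = [[1, 5, 6], [2, 7], [3]].
Insert 4: 4 bumps 5 from row 1; 5 bumps 7 from row 2; 7 appends to row 3. P = [[1, 4, 6], [2, 5], [3, 7]].

So P = [[1, 4, 6], [2, 5], [3, 7]], Q = [[1, 2, 5], [3, 6], [4, 7]].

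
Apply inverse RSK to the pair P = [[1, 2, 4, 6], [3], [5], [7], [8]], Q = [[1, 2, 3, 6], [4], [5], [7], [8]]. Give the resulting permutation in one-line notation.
Reverse the RSK construction: for i from n down to 1, find the cell of Q containing i, remove the entry at that cell from P, and reverse-bump it up through P; the value ejected from row 1 is w(i).

Step i=8: Q has 8 at row 5, column 1; remove 8 from row 5 of P and reverse-bump: 8 enters row 4 and ejects 7; 7 enters row 3 and ejects 5; 5 enters row 2 and ejects 3; 3 enters row 1 and ejects 2. So w(8) = 2. P is now [[1, 3, 4, 6], [5], [7], [8]].
Step i=7: Q has 7 at row 4, column 1; remove 8 from row 4 of P and reverse-bump: 8 enters row 3 and ejects 7; 7 enters row 2 and ejects 5; 5 enters row 1 and ejects 4. So w(7) = 4. P is now [[1, 3, 5, 6], [7], [8]].
Step i=6: Q has 6 at row 1, column 4; remove that cell from P, ejecting 6. So w(6) = 6. P is now [[1, 3, 5], [7], [8]].
Step i=5: Q has 5 at row 3, column 1; remove 8 from row 3 of P and reverse-bump: 8 enters row 2 and ejects 7; 7 enters row 1 and ejects 5. So w(5) = 5. P is now [[1, 3, 7], [8]].
Step i=4: Q has 4 at row 2, column 1; remove 8 from row 2 of P and reverse-bump: 8 enters row 1 and ejects 7. So w(4) = 7. P is now [[1, 3, 8]].
Step i=3: Q has 3 at row 1, column 3; remove that cell from P, ejecting 8. So w(3) = 8. P is now [[1, 3]].
Step i=2: Q has 2 at row 1, column 2; remove that cell from P, ejecting 3. So w(2) = 3. P is now [[1]].
Step i=1: Q has 1 at row 1, column 1; remove that cell from P, ejecting 1. So w(1) = 1. P is now [].

So w = 1 3 8 7 5 6 4 2.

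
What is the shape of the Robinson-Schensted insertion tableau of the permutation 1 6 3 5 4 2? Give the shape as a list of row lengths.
[3, 1, 1, 1]

RSK row insertion gives P = [[1, 2, 4], [3], [5], [6]], which has shape [3, 1, 1, 1].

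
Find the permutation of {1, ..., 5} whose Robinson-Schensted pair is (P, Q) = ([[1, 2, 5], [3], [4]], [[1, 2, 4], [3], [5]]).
1 4 3 5 2

Reverse the RSK construction: for i from n down to 1, find the cell of Q containing i, remove the entry at that cell from P, and reverse-bump it up through P; the value ejected from row 1 is w(i).

Step i=5: Q has 5 at row 3, column 1; remove 4 from row 3 of P and reverse-bump: 4 enters row 2 and ejects 3; 3 enters row 1 and ejects 2. So w(5) = 2. P is now [[1, 3, 5], [4]].
Step i=4: Q has 4 at row 1, column 3; remove that cell from P, ejecting 5. So w(4) = 5. P is now [[1, 3], [4]].
Step i=3: Q has 3 at row 2, column 1; remove 4 from row 2 of P and reverse-bump: 4 enters row 1 and ejects 3. So w(3) = 3. P is now [[1, 4]].
Step i=2: Q has 2 at row 1, column 2; remove that cell from P, ejecting 4. So w(2) = 4. P is now [[1]].
Step i=1: Q has 1 at row 1, column 1; remove that cell from P, ejecting 1. So w(1) = 1. P is now [].

So w = 1 4 3 5 2.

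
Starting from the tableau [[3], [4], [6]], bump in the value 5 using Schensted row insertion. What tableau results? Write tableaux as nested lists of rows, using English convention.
[[3, 5], [4], [6]]

5 is larger than every entry of row 1, so it is appended to row 1. The new tableau is [[3, 5], [4], [6]].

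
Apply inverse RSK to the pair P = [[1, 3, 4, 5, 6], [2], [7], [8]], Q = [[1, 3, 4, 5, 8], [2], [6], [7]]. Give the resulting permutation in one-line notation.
Reverse the RSK construction: for i from n down to 1, find the cell of Q containing i, remove the entry at that cell from P, and reverse-bump it up through P; the value ejected from row 1 is w(i).

Step i=8: Q has 8 at row 1, column 5; remove that cell from P, ejecting 6. So w(8) = 6. P is now [[1, 3, 4, 5], [2], [7], [8]].
Step i=7: Q has 7 at row 4, column 1; remove 8 from row 4 of P and reverse-bump: 8 enters row 3 and ejects 7; 7 enters row 2 and ejects 2; 2 enters row 1 and ejects 1. So w(7) = 1. P is now [[2, 3, 4, 5], [7], [8]].
Step i=6: Q has 6 at row 3, column 1; remove 8 from row 3 of P and reverse-bump: 8 enters row 2 and ejects 7; 7 enters row 1 and ejects 5. So w(6) = 5. P is now [[2, 3, 4, 7], [8]].
Step i=5: Q has 5 at row 1, column 4; remove that cell from P, ejecting 7. So w(5) = 7. P is now [[2, 3, 4], [8]].
Step i=4: Q has 4 at row 1, column 3; remove that cell from P, ejecting 4. So w(4) = 4. P is now [[2, 3], [8]].
Step i=3: Q has 3 at row 1, column 2; remove that cell from P, ejecting 3. So w(3) = 3. P is now [[2], [8]].
Step i=2: Q has 2 at row 2, column 1; remove 8 from row 2 of P and reverse-bump: 8 enters row 1 and ejects 2. So w(2) = 2. P is now [[8]].
Step i=1: Q has 1 at row 1, column 1; remove that cell from P, ejecting 8. So w(1) = 8. P is now [].

So w = 8 2 3 4 7 5 1 6.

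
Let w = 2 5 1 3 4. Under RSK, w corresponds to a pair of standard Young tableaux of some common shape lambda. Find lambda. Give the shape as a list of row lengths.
Row-insert each entry into an empty tableau.

After inserting 2: P = [[2]].
After inserting 5: P = [[2, 5]].
After inserting 1: P = [[1, 5], [2]].
After inserting 3: P = [[1, 3], [2, 5]].
After inserting 4: P = [[1, 3, 4], [2, 5]].

The final insertion tableau P = [[1, 3, 4], [2, 5]] has shape [3, 2].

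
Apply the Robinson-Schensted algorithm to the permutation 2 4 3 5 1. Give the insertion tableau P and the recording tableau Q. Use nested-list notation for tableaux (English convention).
Insert each entry of the permutation into P by Schensted row insertion, recording in Q the position of each new cell.

Insert 2: appended to row 1. P = [[2]], Q = [[1]].
Insert 4: appended to row 1. P = [[2, 4]], Q = [[1, 2]].
Insert 3: 3 bumps 4 from row 1; 4 starts row 2. P = [[2, 3], [4]], Q = [[1, 2], [3]].
Insert 5: appended to row 1. P = [[2, 3, 5], [4]], Q = [[1, 2, 4], [3]].
Insert 1: 1 bumps 2 from row 1; 2 bumps 4 from row 2; 4 starts row 3. P = [[1, 3, 5], [2], [4]], Q = [[1, 2, 4], [3], [5]].

So P = [[1, 3, 5], [2], [4]], Q = [[1, 2, 4], [3], [5]].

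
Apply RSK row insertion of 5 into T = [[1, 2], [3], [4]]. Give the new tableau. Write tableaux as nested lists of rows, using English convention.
5 is larger than every entry of row 1, so it is appended to row 1. The new tableau is [[1, 2, 5], [3], [4]].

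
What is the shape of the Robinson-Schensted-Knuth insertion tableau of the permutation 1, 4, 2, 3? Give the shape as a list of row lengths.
Row-insert each entry into an empty tableau.

After inserting 1: P = [[1]].
After inserting 4: P = [[1, 4]].
After inserting 2: P = [[1, 2], [4]].
After inserting 3: P = [[1, 2, 3], [4]].

The final insertion tableau P = [[1, 2, 3], [4]] has shape [3, 1].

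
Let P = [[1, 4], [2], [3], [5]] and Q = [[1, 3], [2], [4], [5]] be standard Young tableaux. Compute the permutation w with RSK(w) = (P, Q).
5 3 4 2 1

Reverse the RSK construction: for i from n down to 1, find the cell of Q containing i, remove the entry at that cell from P, and reverse-bump it up through P; the value ejected from row 1 is w(i).

Step i=5: Q has 5 at row 4, column 1; remove 5 from row 4 of P and reverse-bump: 5 enters row 3 and ejects 3; 3 enters row 2 and ejects 2; 2 enters row 1 and ejects 1. So w(5) = 1. P is now [[2, 4], [3], [5]].
Step i=4: Q has 4 at row 3, column 1; remove 5 from row 3 of P and reverse-bump: 5 enters row 2 and ejects 3; 3 enters row 1 and ejects 2. So w(4) = 2. P is now [[3, 4], [5]].
Step i=3: Q has 3 at row 1, column 2; remove that cell from P, ejecting 4. So w(3) = 4. P is now [[3], [5]].
Step i=2: Q has 2 at row 2, column 1; remove 5 from row 2 of P and reverse-bump: 5 enters row 1 and ejects 3. So w(2) = 3. P is now [[5]].
Step i=1: Q has 1 at row 1, column 1; remove that cell from P, ejecting 5. So w(1) = 5. P is now [].

So w = 5 3 4 2 1.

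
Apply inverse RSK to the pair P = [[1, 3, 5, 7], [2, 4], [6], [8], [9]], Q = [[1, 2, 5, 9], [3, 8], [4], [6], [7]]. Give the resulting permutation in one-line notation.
Reverse the RSK construction: for i from n down to 1, find the cell of Q containing i, remove the entry at that cell from P, and reverse-bump it up through P; the value ejected from row 1 is w(i).

Step i=9: Q has 9 at row 1, column 4; remove that cell from P, ejecting 7. So w(9) = 7. P is now [[1, 3, 5], [2, 4], [6], [8], [9]].
Step i=8: Q has 8 at row 2, column 2; remove 4 from row 2 of P and reverse-bump: 4 enters row 1 and ejects 3. So w(8) = 3. P is now [[1, 4, 5], [2], [6], [8], [9]].
Step i=7: Q has 7 at row 5, column 1; remove 9 from row 5 of P and reverse-bump: 9 enters row 4 and ejects 8; 8 enters row 3 and ejects 6; 6 enters row 2 and ejects 2; 2 enters row 1 and ejects 1. So w(7) = 1. P is now [[2, 4, 5], [6], [8], [9]].
Step i=6: Q has 6 at row 4, column 1; remove 9 from row 4 of P and reverse-bump: 9 enters row 3 and ejects 8; 8 enters row 2 and ejects 6; 6 enters row 1 and ejects 5. So w(6) = 5. P is now [[2, 4, 6], [8], [9]].
Step i=5: Q has 5 at row 1, column 3; remove that cell from P, ejecting 6. So w(5) = 6. P is now [[2, 4], [8], [9]].
Step i=4: Q has 4 at row 3, column 1; remove 9 from row 3 of P and reverse-bump: 9 enters row 2 and ejects 8; 8 enters row 1 and ejects 4. So w(4) = 4. P is now [[2, 8], [9]].
Step i=3: Q has 3 at row 2, column 1; remove 9 from row 2 of P and reverse-bump: 9 enters row 1 and ejects 8. So w(3) = 8. P is now [[2, 9]].
Step i=2: Q has 2 at row 1, column 2; remove that cell from P, ejecting 9. So w(2) = 9. P is now [[2]].
Step i=1: Q has 1 at row 1, column 1; remove that cell from P, ejecting 2. So w(1) = 2. P is now [].

So w = 2 9 8 4 6 5 1 3 7.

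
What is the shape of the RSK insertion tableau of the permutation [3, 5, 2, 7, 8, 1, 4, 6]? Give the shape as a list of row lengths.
Row-insert each entry into an empty tableau.

After inserting 3: P = [[3]].
After inserting 5: P = [[3, 5]].
After inserting 2: P = [[2, 5], [3]].
After inserting 7: P = [[2, 5, 7], [3]].
After inserting 8: P = [[2, 5, 7, 8], [3]].
After inserting 1: P = [[1, 5, 7, 8], [2], [3]].
After inserting 4: P = [[1, 4, 7, 8], [2, 5], [3]].
After inserting 6: P = [[1, 4, 6, 8], [2, 5, 7], [3]].

The final insertion tableau P = [[1, 4, 6, 8], [2, 5, 7], [3]] has shape [4, 3, 1].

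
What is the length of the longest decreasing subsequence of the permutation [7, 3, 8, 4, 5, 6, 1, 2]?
3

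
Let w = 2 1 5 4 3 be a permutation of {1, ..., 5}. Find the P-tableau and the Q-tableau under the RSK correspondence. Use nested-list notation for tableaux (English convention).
P = [[1, 3], [2, 4], [5]], Q = [[1, 3], [2, 4], [5]]

Insert each entry of the permutation into P by Schensted row insertion, recording in Q the position of each new cell.

Insert 2: appended to row 1. P = [[2]], Q = [[1]].
Insert 1: 1 bumps 2 from row 1; 2 starts row 2. P = [[1], [2]], Q = [[1], [2]].
Insert 5: appended to row 1. P = [[1, 5], [2]], Q = [[1, 3], [2]].
Insert 4: 4 bumps 5 from row 1; 5 appends to row 2. P = [[1, 4], [2, 5]], Q = [[1, 3], [2, 4]].
Insert 3: 3 bumps 4 from row 1; 4 bumps 5 from row 2; 5 starts row 3. P = [[1, 3], [2, 4], [5]], Q = [[1, 3], [2, 4], [5]].

So P = [[1, 3], [2, 4], [5]], Q = [[1, 3], [2, 4], [5]].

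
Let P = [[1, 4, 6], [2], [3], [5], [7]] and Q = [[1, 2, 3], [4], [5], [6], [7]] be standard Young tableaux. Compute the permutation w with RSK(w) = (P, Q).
Reverse the RSK construction: for i from n down to 1, find the cell of Q containing i, remove the entry at that cell from P, and reverse-bump it up through P; the value ejected from row 1 is w(i).

Step i=7: Q has 7 at row 5, column 1; remove 7 from row 5 of P and reverse-bump: 7 enters row 4 and ejects 5; 5 enters row 3 and ejects 3; 3 enters row 2 and ejects 2; 2 enters row 1 and ejects 1. So w(7) = 1. P is now [[2, 4, 6], [3], [5], [7]].
Step i=6: Q has 6 at row 4, column 1; remove 7 from row 4 of P and reverse-bump: 7 enters row 3 and ejects 5; 5 enters row 2 and ejects 3; 3 enters row 1 and ejects 2. So w(6) = 2. P is now [[3, 4, 6], [5], [7]].
Step i=5: Q has 5 at row 3, column 1; remove 7 from row 3 of P and reverse-bump: 7 enters row 2 and ejects 5; 5 enters row 1 and ejects 4. So w(5) = 4. P is now [[3, 5, 6], [7]].
Step i=4: Q has 4 at row 2, column 1; remove 7 from row 2 of P and reverse-bump: 7 enters row 1 and ejects 6. So w(4) = 6. P is now [[3, 5, 7]].
Step i=3: Q has 3 at row 1, column 3; remove that cell from P, ejecting 7. So w(3) = 7. P is now [[3, 5]].
Step i=2: Q has 2 at row 1, column 2; remove that cell from P, ejecting 5. So w(2) = 5. P is now [[3]].
Step i=1: Q has 1 at row 1, column 1; remove that cell from P, ejecting 3. So w(1) = 3. P is now [].

So w = 3 5 7 6 4 2 1.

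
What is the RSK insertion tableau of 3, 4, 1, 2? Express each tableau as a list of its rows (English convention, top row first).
P = [[1, 2], [3, 4]]

Insert 3: appended to row 1. P = [[3]].
Insert 4: appended to row 1. P = [[3, 4]].
Insert 1: 1 bumps 3 from row 1; 3 starts row 2. P = [[1, 4], [3]].
Insert 2: 2 bumps 4 from row 1; 4 appends to row 2. P = [[1, 2], [3, 4]].

So P = [[1, 2], [3, 4]].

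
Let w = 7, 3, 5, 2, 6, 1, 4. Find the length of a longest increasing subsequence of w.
3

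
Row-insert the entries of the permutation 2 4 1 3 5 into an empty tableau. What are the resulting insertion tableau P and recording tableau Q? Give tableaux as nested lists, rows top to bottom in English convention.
P = [[1, 3, 5], [2, 4]], Q = [[1, 2, 5], [3, 4]]

Insert each entry of the permutation into P by Schensted row insertion, recording in Q the position of each new cell.

After inserting 2: P = [[2]].
After inserting 4: P = [[2, 4]].
After inserting 1: P = [[1, 4], [2]].
After inserting 3: P = [[1, 3], [2, 4]].
After inserting 5: P = [[1, 3, 5], [2, 4]].

So P = [[1, 3, 5], [2, 4]], Q = [[1, 2, 5], [3, 4]].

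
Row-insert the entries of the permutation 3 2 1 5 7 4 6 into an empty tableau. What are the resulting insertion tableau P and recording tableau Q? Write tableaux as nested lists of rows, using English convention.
P = [[1, 4, 6], [2, 5, 7], [3]], Q = [[1, 4, 5], [2, 6, 7], [3]]

Insert each entry of the permutation into P by Schensted row insertion, recording in Q the position of each new cell.

After inserting 3: P = [[3]].
After inserting 2: P = [[2], [3]].
After inserting 1: P = [[1], [2], [3]].
After inserting 5: P = [[1, 5], [2], [3]].
After inserting 7: P = [[1, 5, 7], [2], [3]].
After inserting 4: P = [[1, 4, 7], [2, 5], [3]].
After inserting 6: P = [[1, 4, 6], [2, 5, 7], [3]].

So P = [[1, 4, 6], [2, 5, 7], [3]], Q = [[1, 4, 5], [2, 6, 7], [3]].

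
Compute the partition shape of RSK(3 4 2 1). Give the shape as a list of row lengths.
[2, 1, 1]

Row-insert each entry into an empty tableau.

After inserting 3: P = [[3]].
After inserting 4: P = [[3, 4]].
After inserting 2: P = [[2, 4], [3]].
After inserting 1: P = [[1, 4], [2], [3]].

The final insertion tableau P = [[1, 4], [2], [3]] has shape [2, 1, 1].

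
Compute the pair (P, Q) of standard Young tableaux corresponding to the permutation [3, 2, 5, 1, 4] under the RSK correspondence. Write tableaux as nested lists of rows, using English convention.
P = [[1, 4], [2, 5], [3]], Q = [[1, 3], [2, 5], [4]]

Insert each entry of the permutation into P by Schensted row insertion, recording in Q the position of each new cell.

Insert 3: appended to row 1. P = [[3]].
Insert 2: 2 bumps 3 from row 1; 3 starts row 2. P = [[2], [3]].
Insert 5: appended to row 1. P = [[2, 5], [3]].
Insert 1: 1 bumps 2 from row 1; 2 bumps 3 from row 2; 3 starts row 3. P = [[1, 5], [2], [3]].
Insert 4: 4 bumps 5 from row 1; 5 appends to row 2. P = [[1, 4], [2, 5], [3]].

So P = [[1, 4], [2, 5], [3]], Q = [[1, 3], [2, 5], [4]].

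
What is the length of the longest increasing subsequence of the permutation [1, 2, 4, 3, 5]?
4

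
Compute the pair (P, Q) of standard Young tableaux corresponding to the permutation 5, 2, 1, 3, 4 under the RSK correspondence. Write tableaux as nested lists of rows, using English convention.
Insert each entry of the permutation into P by Schensted row insertion, recording in Q the position of each new cell.

Insert 5: appended to row 1. P = [[5]], Q = [[1]].
Insert 2: 2 bumps 5 from row 1; 5 starts row 2. P = [[2], [5]], Q = [[1], [2]].
Insert 1: 1 bumps 2 from row 1; 2 bumps 5 from row 2; 5 starts row 3. P = [[1], [2], [5]], Q = [[1], [2], [3]].
Insert 3: appended to row 1. P = [[1, 3], [2], [5]], Q = [[1, 4], [2], [3]].
Insert 4: appended to row 1. P = [[1, 3, 4], [2], [5]], Q = [[1, 4, 5], [2], [3]].

So P = [[1, 3, 4], [2], [5]], Q = [[1, 4, 5], [2], [3]].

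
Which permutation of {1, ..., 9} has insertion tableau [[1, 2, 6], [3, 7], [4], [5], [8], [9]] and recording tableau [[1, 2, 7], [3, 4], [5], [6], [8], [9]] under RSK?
Reverse the RSK construction: for i from n down to 1, find the cell of Q containing i, remove the entry at that cell from P, and reverse-bump it up through P; the value ejected from row 1 is w(i).

Step i=9: Q has 9 at row 6, column 1; remove 9 from row 6 of P and reverse-bump: 9 enters row 5 and ejects 8; 8 enters row 4 and ejects 5; 5 enters row 3 and ejects 4; 4 enters row 2 and ejects 3; 3 enters row 1 and ejects 2. So w(9) = 2. P is now [[1, 3, 6], [4, 7], [5], [8], [9]].
Step i=8: Q has 8 at row 5, column 1; remove 9 from row 5 of P and reverse-bump: 9 enters row 4 and ejects 8; 8 enters row 3 and ejects 5; 5 enters row 2 and ejects 4; 4 enters row 1 and ejects 3. So w(8) = 3. P is now [[1, 4, 6], [5, 7], [8], [9]].
Step i=7: Q has 7 at row 1, column 3; remove that cell from P, ejecting 6. So w(7) = 6. P is now [[1, 4], [5, 7], [8], [9]].
Step i=6: Q has 6 at row 4, column 1; remove 9 from row 4 of P and reverse-bump: 9 enters row 3 and ejects 8; 8 enters row 2 and ejects 7; 7 enters row 1 and ejects 4. So w(6) = 4. P is now [[1, 7], [5, 8], [9]].
Step i=5: Q has 5 at row 3, column 1; remove 9 from row 3 of P and reverse-bump: 9 enters row 2 and ejects 8; 8 enters row 1 and ejects 7. So w(5) = 7. P is now [[1, 8], [5, 9]].
Step i=4: Q has 4 at row 2, column 2; remove 9 from row 2 of P and reverse-bump: 9 enters row 1 and ejects 8. So w(4) = 8. P is now [[1, 9], [5]].
Step i=3: Q has 3 at row 2, column 1; remove 5 from row 2 of P and reverse-bump: 5 enters row 1 and ejects 1. So w(3) = 1. P is now [[5, 9]].
Step i=2: Q has 2 at row 1, column 2; remove that cell from P, ejecting 9. So w(2) = 9. P is now [[5]].
Step i=1: Q has 1 at row 1, column 1; remove that cell from P, ejecting 5. So w(1) = 5. P is now [].

So w = 5 9 1 8 7 4 6 3 2.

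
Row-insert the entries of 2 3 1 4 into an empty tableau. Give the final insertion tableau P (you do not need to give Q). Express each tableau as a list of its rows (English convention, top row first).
P = [[1, 3, 4], [2]]

Insert 2: appended to row 1. P = [[2]].
Insert 3: appended to row 1. P = [[2, 3]].
Insert 1: 1 bumps 2 from row 1; 2 starts row 2. P = [[1, 3], [2]].
Insert 4: appended to row 1. P = [[1, 3, 4], [2]].

So P = [[1, 3, 4], [2]].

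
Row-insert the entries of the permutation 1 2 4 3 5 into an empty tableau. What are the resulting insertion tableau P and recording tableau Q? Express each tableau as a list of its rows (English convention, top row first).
Insert each entry of the permutation into P by Schensted row insertion, recording in Q the position of each new cell.

Insert 1: appended to row 1. P = [[1]], Q = [[1]].
Insert 2: appended to row 1. P = [[1, 2]], Q = [[1, 2]].
Insert 4: appended to row 1. P = [[1, 2, 4]], Q = [[1, 2, 3]].
Insert 3: 3 bumps 4 from row 1; 4 starts row 2. P = [[1, 2, 3], [4]], Q = [[1, 2, 3], [4]].
Insert 5: appended to row 1. P = [[1, 2, 3, 5], [4]], Q = [[1, 2, 3, 5], [4]].

So P = [[1, 2, 3, 5], [4]], Q = [[1, 2, 3, 5], [4]].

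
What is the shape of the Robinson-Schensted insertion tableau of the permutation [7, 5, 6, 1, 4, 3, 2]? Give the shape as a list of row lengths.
RSK row insertion gives P = [[1, 2], [3, 6], [4], [5], [7]], which has shape [2, 2, 1, 1, 1].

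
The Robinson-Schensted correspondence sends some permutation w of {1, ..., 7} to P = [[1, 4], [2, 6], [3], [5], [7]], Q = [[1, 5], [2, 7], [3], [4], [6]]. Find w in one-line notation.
Reverse the RSK construction: for i from n down to 1, find the cell of Q containing i, remove the entry at that cell from P, and reverse-bump it up through P; the value ejected from row 1 is w(i).

Step i=7: Q has 7 at row 2, column 2; remove 6 from row 2 of P and reverse-bump: 6 enters row 1 and ejects 4. So w(7) = 4. P is now [[1, 6], [2], [3], [5], [7]].
Step i=6: Q has 6 at row 5, column 1; remove 7 from row 5 of P and reverse-bump: 7 enters row 4 and ejects 5; 5 enters row 3 and ejects 3; 3 enters row 2 and ejects 2; 2 enters row 1 and ejects 1. So w(6) = 1. P is now [[2, 6], [3], [5], [7]].
Step i=5: Q has 5 at row 1, column 2; remove that cell from P, ejecting 6. So w(5) = 6. P is now [[2], [3], [5], [7]].
Step i=4: Q has 4 at row 4, column 1; remove 7 from row 4 of P and reverse-bump: 7 enters row 3 and ejects 5; 5 enters row 2 and ejects 3; 3 enters row 1 and ejects 2. So w(4) = 2. P is now [[3], [5], [7]].
Step i=3: Q has 3 at row 3, column 1; remove 7 from row 3 of P and reverse-bump: 7 enters row 2 and ejects 5; 5 enters row 1 and ejects 3. So w(3) = 3. P is now [[5], [7]].
Step i=2: Q has 2 at row 2, column 1; remove 7 from row 2 of P and reverse-bump: 7 enters row 1 and ejects 5. So w(2) = 5. P is now [[7]].
Step i=1: Q has 1 at row 1, column 1; remove that cell from P, ejecting 7. So w(1) = 7. P is now [].

So w = 7 5 3 2 6 1 4.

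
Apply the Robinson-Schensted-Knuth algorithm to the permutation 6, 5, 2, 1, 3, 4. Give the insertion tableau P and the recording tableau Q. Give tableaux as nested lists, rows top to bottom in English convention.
Insert each entry of the permutation into P by Schensted row insertion, recording in Q the position of each new cell.

Insert 6: appended to row 1. P = [[6]].
Insert 5: 5 bumps 6 from row 1; 6 starts row 2. P = [[5], [6]].
Insert 2: 2 bumps 5 from row 1; 5 bumps 6 from row 2; 6 starts row 3. P = [[2], [5], [6]].
Insert 1: 1 bumps 2 from row 1; 2 bumps 5 from row 2; 5 bumps 6 from row 3; 6 starts row 4. P = [[1], [2], [5], [6]].
Insert 3: appended to row 1. P = [[1, 3], [2], [5], [6]].
Insert 4: appended to row 1. P = [[1, 3, 4], [2], [5], [6]].

So P = [[1, 3, 4], [2], [5], [6]], Q = [[1, 5, 6], [2], [3], [4]].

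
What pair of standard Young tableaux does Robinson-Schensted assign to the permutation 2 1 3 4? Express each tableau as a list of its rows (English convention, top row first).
P = [[1, 3, 4], [2]], Q = [[1, 3, 4], [2]]

Insert each entry of the permutation into P by Schensted row insertion, recording in Q the position of each new cell.

Insert 2: appended to row 1. P = [[2]].
Insert 1: 1 bumps 2 from row 1; 2 starts row 2. P = [[1], [2]].
Insert 3: appended to row 1. P = [[1, 3], [2]].
Insert 4: appended to row 1. P = [[1, 3, 4], [2]].

So P = [[1, 3, 4], [2]], Q = [[1, 3, 4], [2]].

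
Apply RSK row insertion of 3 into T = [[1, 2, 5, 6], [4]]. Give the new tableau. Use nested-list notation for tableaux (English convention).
In row 1, 3 replaces 5 (the leftmost entry greater than 3); 5 is bumped to row 2. 5 is appended to row 2. The new tableau is [[1, 2, 3, 6], [4, 5]].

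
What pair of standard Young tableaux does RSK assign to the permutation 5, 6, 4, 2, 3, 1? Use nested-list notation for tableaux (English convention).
P = [[1, 3], [2, 6], [4], [5]], Q = [[1, 2], [3, 5], [4], [6]]

Insert each entry of the permutation into P by Schensted row insertion, recording in Q the position of each new cell.

Insert 5: appended to row 1. P = [[5]].
Insert 6: appended to row 1. P = [[5, 6]].
Insert 4: 4 bumps 5 from row 1; 5 starts row 2. P = [[4, 6], [5]].
Insert 2: 2 bumps 4 from row 1; 4 bumps 5 from row 2; 5 starts row 3. P = [[2, 6], [4], [5]].
Insert 3: 3 bumps 6 from row 1; 6 appends to row 2. P = [[2, 3], [4, 6], [5]].
Insert 1: 1 bumps 2 from row 1; 2 bumps 4 from row 2; 4 bumps 5 from row 3; 5 starts row 4. P = [[1, 3], [2, 6], [4], [5]].

So P = [[1, 3], [2, 6], [4], [5]], Q = [[1, 2], [3, 5], [4], [6]].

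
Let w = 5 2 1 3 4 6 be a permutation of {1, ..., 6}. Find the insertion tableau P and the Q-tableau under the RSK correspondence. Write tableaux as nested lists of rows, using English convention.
Insert each entry of the permutation into P by Schensted row insertion, recording in Q the position of each new cell.

Insert 5: appended to row 1. P = [[5]], Q = [[1]].
Insert 2: 2 bumps 5 from row 1; 5 starts row 2. P = [[2], [5]], Q = [[1], [2]].
Insert 1: 1 bumps 2 from row 1; 2 bumps 5 from row 2; 5 starts row 3. P = [[1], [2], [5]], Q = [[1], [2], [3]].
Insert 3: appended to row 1. P = [[1, 3], [2], [5]], Q = [[1, 4], [2], [3]].
Insert 4: appended to row 1. P = [[1, 3, 4], [2], [5]], Q = [[1, 4, 5], [2], [3]].
Insert 6: appended to row 1. P = [[1, 3, 4, 6], [2], [5]], Q = [[1, 4, 5, 6], [2], [3]].

So P = [[1, 3, 4, 6], [2], [5]], Q = [[1, 4, 5, 6], [2], [3]].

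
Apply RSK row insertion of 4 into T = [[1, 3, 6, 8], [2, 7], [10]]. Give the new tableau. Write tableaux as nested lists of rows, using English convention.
[[1, 3, 4, 8], [2, 6], [7], [10]]

In row 1, 4 replaces 6 (the leftmost entry greater than 4); 6 is bumped to row 2. In row 2, 6 replaces 7 (the leftmost entry greater than 6); 7 is bumped to row 3. In row 3, 7 replaces 10 (the leftmost entry greater than 7); 10 is bumped to row 4. 10 starts a new row 4. The new tableau is [[1, 3, 4, 8], [2, 6], [7], [10]].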